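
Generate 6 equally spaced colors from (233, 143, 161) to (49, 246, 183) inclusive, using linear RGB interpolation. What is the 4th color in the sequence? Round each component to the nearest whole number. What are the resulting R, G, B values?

With 6 swatches and endpoints inclusive, swatch 4 sits at t = (4 − 1)/(6 − 1) = 3/5 ≈ 0.6.
R = 233 + 0.6 × (49 − 233) = 122.6 → 123
G = 143 + 0.6 × (246 − 143) = 204.8 → 205
B = 161 + 0.6 × (183 − 161) = 174.2 → 174

(123, 205, 174)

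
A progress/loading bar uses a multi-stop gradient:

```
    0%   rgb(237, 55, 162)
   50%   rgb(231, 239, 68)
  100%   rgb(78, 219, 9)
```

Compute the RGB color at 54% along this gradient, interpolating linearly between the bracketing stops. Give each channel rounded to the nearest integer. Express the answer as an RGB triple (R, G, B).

(219, 237, 63)

54% lies between the 50% and 100% stops, so the local fraction is t = (54 − 50)/(100 − 50) = 4/50 ≈ 0.08.
R = 231 + 0.08 × (78 − 231) = 218.76 → 219
G = 239 + 0.08 × (219 − 239) = 237.4 → 237
B = 68 + 0.08 × (9 − 68) = 63.28 → 63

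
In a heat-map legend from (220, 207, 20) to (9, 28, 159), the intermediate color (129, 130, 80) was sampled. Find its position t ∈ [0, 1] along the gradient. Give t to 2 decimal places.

Invert the lerp on the R channel (largest span, 211): t = (129 − 220) / (9 − 220) = -91/-211 = 0.43128.
Check on G: (130 − 207)/(28 − 207) = 0.4302 ✓

0.43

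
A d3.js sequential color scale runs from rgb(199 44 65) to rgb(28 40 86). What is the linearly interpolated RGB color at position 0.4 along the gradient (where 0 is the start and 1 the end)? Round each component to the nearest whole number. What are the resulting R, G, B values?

R = 199 + 0.4 × (28 − 199) = 199 + 0.4 × -171 = 130.6 → 131
G = 44 + 0.4 × (40 − 44) = 44 + 0.4 × -4 = 42.4 → 42
B = 65 + 0.4 × (86 − 65) = 65 + 0.4 × 21 = 73.4 → 73

(131, 42, 73)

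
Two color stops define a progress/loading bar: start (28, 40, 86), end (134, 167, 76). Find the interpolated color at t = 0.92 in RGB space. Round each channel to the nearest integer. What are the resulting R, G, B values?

(126, 157, 77)

R = 28 + 0.92 × (134 − 28) = 28 + 0.92 × 106 = 125.52 → 126
G = 40 + 0.92 × (167 − 40) = 40 + 0.92 × 127 = 156.84 → 157
B = 86 + 0.92 × (76 − 86) = 86 + 0.92 × -10 = 76.8 → 77
So the blended color is (126, 157, 77), about #7e9d4d.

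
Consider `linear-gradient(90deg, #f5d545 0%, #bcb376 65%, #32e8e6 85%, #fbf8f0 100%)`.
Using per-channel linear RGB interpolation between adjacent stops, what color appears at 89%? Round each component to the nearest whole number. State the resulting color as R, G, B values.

89% lies between the 85% and 100% stops, so the local fraction is t = (89 − 85)/(100 − 85) = 4/15 ≈ 0.2667.
#32e8e6 → (50, 232, 230); #fbf8f0 → (251, 248, 240).
R = 50 + 0.2667 × (251 − 50) = 103.607 → 104
G = 232 + 0.2667 × (248 − 232) = 236.267 → 236
B = 230 + 0.2667 × (240 − 230) = 232.667 → 233

(104, 236, 233)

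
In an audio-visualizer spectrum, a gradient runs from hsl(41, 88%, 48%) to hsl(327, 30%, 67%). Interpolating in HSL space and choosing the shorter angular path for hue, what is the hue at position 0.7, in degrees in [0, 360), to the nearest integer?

Hue: 327 − 41 = 286°, but |286| > 180 so the shorter arc goes the other way: Δh = 286 − 360 = -74°.
H = 41 + 0.7 × (-74) = -10.8 → -11 → -11 mod 360 = 349°

349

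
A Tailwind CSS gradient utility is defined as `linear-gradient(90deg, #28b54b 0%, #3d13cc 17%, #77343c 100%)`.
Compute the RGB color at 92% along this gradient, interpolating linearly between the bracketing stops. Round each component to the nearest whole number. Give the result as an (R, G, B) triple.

92% lies between the 17% and 100% stops, so the local fraction is t = (92 − 17)/(100 − 17) = 75/83 ≈ 0.9036.
#3d13cc → (61, 19, 204); #77343c → (119, 52, 60).
R = 61 + 0.9036 × (119 − 61) = 113.409 → 113
G = 19 + 0.9036 × (52 − 19) = 48.819 → 49
B = 204 + 0.9036 × (60 − 204) = 73.882 → 74

(113, 49, 74)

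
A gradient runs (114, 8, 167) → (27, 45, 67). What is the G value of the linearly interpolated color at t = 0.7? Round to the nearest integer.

G = 8 + 0.7 × (45 − 8) = 33.9 → 34

34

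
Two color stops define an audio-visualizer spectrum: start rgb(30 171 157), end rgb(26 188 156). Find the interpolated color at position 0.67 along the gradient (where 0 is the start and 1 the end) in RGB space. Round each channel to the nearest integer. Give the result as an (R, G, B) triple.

R = 30 + 0.67 × (26 − 30) = 30 + 0.67 × -4 = 27.32 → 27
G = 171 + 0.67 × (188 − 171) = 171 + 0.67 × 17 = 182.39 → 182
B = 157 + 0.67 × (156 − 157) = 157 + 0.67 × -1 = 156.33 → 156
So the blended color is (27, 182, 156), about #1bb69c.

(27, 182, 156)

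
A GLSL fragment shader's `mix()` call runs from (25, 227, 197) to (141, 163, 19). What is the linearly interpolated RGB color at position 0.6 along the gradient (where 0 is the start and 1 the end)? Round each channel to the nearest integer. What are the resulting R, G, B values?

R = 25 + 0.6 × (141 − 25) = 25 + 0.6 × 116 = 94.6 → 95
G = 227 + 0.6 × (163 − 227) = 227 + 0.6 × -64 = 188.6 → 189
B = 197 + 0.6 × (19 − 197) = 197 + 0.6 × -178 = 90.2 → 90
So the blended color is (95, 189, 90), about #5fbd5a.

(95, 189, 90)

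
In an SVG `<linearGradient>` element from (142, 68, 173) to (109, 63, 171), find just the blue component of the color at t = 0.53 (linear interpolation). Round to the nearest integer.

B = 173 + 0.53 × (171 − 173) = 171.94 → 172

172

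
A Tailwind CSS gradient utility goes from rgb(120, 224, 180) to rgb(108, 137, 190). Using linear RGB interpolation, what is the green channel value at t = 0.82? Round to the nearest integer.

G = 224 + 0.82 × (137 − 224) = 152.66 → 153

153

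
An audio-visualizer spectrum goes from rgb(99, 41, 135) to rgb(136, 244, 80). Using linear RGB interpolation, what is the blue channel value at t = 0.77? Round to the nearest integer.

93

B = 135 + 0.77 × (80 − 135) = 92.65 → 93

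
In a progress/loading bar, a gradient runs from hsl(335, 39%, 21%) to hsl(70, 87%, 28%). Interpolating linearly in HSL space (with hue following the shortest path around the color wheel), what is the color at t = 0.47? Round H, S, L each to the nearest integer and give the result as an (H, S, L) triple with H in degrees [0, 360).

(20, 62, 24)

Hue: 70 − 335 = -265°, but |-265| > 180 so the shorter arc goes the other way: Δh = -265 + 360 = 95°.
H = 335 + 0.47 × (95) = 379.65 → 380 → 380 mod 360 = 20°
S = 39 + 0.47 × (87 − 39) = 61.56 → 62%
L = 21 + 0.47 × (28 − 21) = 24.29 → 24%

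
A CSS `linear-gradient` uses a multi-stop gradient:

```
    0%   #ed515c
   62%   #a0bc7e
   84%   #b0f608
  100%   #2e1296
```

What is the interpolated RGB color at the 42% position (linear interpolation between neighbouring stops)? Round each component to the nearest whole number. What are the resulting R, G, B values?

(185, 153, 115)

42% lies between the 0% and 62% stops, so the local fraction is t = (42 − 0)/(62 − 0) = 42/62 ≈ 0.6774.
#ed515c → (237, 81, 92); #a0bc7e → (160, 188, 126).
R = 237 + 0.6774 × (160 − 237) = 184.84 → 185
G = 81 + 0.6774 × (188 − 81) = 153.482 → 153
B = 92 + 0.6774 × (126 − 92) = 115.032 → 115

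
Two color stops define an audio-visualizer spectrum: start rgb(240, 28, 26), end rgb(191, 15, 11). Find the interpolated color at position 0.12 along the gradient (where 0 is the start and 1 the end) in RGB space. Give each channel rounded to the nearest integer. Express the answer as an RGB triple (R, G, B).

(234, 26, 24)

R = 240 + 0.12 × (191 − 240) = 240 + 0.12 × -49 = 234.12 → 234
G = 28 + 0.12 × (15 − 28) = 28 + 0.12 × -13 = 26.44 → 26
B = 26 + 0.12 × (11 − 26) = 26 + 0.12 × -15 = 24.2 → 24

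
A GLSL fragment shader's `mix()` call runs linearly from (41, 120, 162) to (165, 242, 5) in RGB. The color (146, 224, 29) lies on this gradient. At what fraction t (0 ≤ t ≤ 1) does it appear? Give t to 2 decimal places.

Invert the lerp on the B channel (largest span, 157): t = (29 − 162) / (5 − 162) = -133/-157 = 0.84713.
Check on R: (146 − 41)/(165 − 41) = 0.8468 ✓

0.85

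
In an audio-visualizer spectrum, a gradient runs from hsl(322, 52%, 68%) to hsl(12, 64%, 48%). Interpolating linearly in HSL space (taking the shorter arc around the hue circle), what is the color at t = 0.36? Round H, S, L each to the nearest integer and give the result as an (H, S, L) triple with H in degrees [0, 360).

Hue: 12 − 322 = -310°, but |-310| > 180 so the shorter arc goes the other way: Δh = -310 + 360 = 50°.
H = 322 + 0.36 × (50) = 340 → 340°
S = 52 + 0.36 × (64 − 52) = 56.32 → 56%
L = 68 + 0.36 × (48 − 68) = 60.8 → 61%

(340, 56, 61)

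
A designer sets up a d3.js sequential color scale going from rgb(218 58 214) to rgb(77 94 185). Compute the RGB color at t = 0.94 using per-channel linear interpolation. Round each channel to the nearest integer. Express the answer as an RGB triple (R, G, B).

R = 218 + 0.94 × (77 − 218) = 218 + 0.94 × -141 = 85.46 → 85
G = 58 + 0.94 × (94 − 58) = 58 + 0.94 × 36 = 91.84 → 92
B = 214 + 0.94 × (185 − 214) = 214 + 0.94 × -29 = 186.74 → 187

(85, 92, 187)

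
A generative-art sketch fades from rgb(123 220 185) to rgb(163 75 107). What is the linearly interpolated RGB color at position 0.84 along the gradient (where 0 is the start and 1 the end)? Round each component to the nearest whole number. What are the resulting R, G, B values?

(157, 98, 119)

R = 123 + 0.84 × (163 − 123) = 123 + 0.84 × 40 = 156.6 → 157
G = 220 + 0.84 × (75 − 220) = 220 + 0.84 × -145 = 98.2 → 98
B = 185 + 0.84 × (107 − 185) = 185 + 0.84 × -78 = 119.48 → 119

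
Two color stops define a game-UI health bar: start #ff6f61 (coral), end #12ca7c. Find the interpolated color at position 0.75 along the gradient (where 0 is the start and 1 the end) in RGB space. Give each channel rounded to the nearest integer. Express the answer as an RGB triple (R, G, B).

(77, 179, 117)

#ff6f61 → (255, 111, 97); #12ca7c → (18, 202, 124).
R = 255 + 0.75 × (18 − 255) = 255 + 0.75 × -237 = 77.25 → 77
G = 111 + 0.75 × (202 − 111) = 111 + 0.75 × 91 = 179.25 → 179
B = 97 + 0.75 × (124 − 97) = 97 + 0.75 × 27 = 117.25 → 117
So the blended color is (77, 179, 117), about #4db375.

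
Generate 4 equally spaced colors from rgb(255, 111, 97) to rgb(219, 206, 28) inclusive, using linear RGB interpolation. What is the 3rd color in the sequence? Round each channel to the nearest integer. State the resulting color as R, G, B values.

With 4 swatches and endpoints inclusive, swatch 3 sits at t = (3 − 1)/(4 − 1) = 2/3 ≈ 0.6667.
R = 255 + 0.6667 × (219 − 255) = 230.999 → 231
G = 111 + 0.6667 × (206 − 111) = 174.337 → 174
B = 97 + 0.6667 × (28 − 97) = 50.998 → 51

(231, 174, 51)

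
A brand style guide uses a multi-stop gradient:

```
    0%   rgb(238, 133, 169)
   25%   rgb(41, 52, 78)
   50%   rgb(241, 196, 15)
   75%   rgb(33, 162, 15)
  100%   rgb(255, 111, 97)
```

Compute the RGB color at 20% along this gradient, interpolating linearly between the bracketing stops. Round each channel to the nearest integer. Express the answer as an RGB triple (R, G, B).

(80, 68, 96)

20% lies between the 0% and 25% stops, so the local fraction is t = (20 − 0)/(25 − 0) = 20/25 ≈ 0.8.
R = 238 + 0.8 × (41 − 238) = 80.4 → 80
G = 133 + 0.8 × (52 − 133) = 68.2 → 68
B = 169 + 0.8 × (78 − 169) = 96.2 → 96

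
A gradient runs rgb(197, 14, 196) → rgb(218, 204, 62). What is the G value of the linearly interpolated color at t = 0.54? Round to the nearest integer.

G = 14 + 0.54 × (204 − 14) = 116.6 → 117

117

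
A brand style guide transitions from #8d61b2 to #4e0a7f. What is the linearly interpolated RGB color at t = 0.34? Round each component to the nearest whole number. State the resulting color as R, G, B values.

#8d61b2 → (141, 97, 178); #4e0a7f → (78, 10, 127).
R = 141 + 0.34 × (78 − 141) = 141 + 0.34 × -63 = 119.58 → 120
G = 97 + 0.34 × (10 − 97) = 97 + 0.34 × -87 = 67.42 → 67
B = 178 + 0.34 × (127 − 178) = 178 + 0.34 × -51 = 160.66 → 161

(120, 67, 161)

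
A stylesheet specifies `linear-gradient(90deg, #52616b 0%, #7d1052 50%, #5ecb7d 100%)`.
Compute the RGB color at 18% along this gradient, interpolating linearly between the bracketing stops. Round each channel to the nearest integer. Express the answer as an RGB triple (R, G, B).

18% lies between the 0% and 50% stops, so the local fraction is t = (18 − 0)/(50 − 0) = 18/50 ≈ 0.36.
#52616b → (82, 97, 107); #7d1052 → (125, 16, 82).
R = 82 + 0.36 × (125 − 82) = 97.48 → 97
G = 97 + 0.36 × (16 − 97) = 67.84 → 68
B = 107 + 0.36 × (82 − 107) = 98 → 98

(97, 68, 98)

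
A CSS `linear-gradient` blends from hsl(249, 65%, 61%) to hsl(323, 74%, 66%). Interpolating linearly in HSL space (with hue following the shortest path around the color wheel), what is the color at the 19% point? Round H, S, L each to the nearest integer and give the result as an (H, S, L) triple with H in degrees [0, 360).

Hue arc: Δh = 323 − 249 = 74° (|Δh| ≤ 180, already the shorter path).
H = 249 + 0.19 × (74) = 263.06 → 263°
S = 65 + 0.19 × (74 − 65) = 66.71 → 67%
L = 61 + 0.19 × (66 − 61) = 61.95 → 62%

(263, 67, 62)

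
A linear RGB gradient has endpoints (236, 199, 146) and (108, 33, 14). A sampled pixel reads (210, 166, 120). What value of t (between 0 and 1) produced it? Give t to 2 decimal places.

0.20

Invert the lerp on the G channel (largest span, 166): t = (166 − 199) / (33 − 199) = -33/-166 = 0.1988.
Check on R: (210 − 236)/(108 − 236) = 0.2031 ✓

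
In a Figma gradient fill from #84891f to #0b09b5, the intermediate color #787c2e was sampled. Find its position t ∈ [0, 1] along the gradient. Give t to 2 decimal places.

0.10

Invert the lerp on the B channel (largest span, 150): t = (46 − 31) / (181 − 31) = 15/150 = 0.1.
Check on R: (120 − 132)/(11 − 132) = 0.09917 ✓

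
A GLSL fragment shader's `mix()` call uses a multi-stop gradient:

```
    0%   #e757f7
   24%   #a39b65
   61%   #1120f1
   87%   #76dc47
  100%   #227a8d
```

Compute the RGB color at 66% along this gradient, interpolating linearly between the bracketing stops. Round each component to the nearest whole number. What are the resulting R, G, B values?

(36, 68, 208)

66% lies between the 61% and 87% stops, so the local fraction is t = (66 − 61)/(87 − 61) = 5/26 ≈ 0.1923.
#1120f1 → (17, 32, 241); #76dc47 → (118, 220, 71).
R = 17 + 0.1923 × (118 − 17) = 36.422 → 36
G = 32 + 0.1923 × (220 − 32) = 68.152 → 68
B = 241 + 0.1923 × (71 − 241) = 208.309 → 208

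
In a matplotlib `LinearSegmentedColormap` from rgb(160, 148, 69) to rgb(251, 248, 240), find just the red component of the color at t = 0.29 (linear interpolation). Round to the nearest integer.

R = 160 + 0.29 × (251 − 160) = 186.39 → 186

186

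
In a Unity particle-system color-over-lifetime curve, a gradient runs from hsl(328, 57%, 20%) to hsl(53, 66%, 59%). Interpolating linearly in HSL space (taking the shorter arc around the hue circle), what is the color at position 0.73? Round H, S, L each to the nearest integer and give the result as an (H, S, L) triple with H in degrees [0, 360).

Hue: 53 − 328 = -275°, but |-275| > 180 so the shorter arc goes the other way: Δh = -275 + 360 = 85°.
H = 328 + 0.73 × (85) = 390.05 → 390 → 390 mod 360 = 30°
S = 57 + 0.73 × (66 − 57) = 63.57 → 64%
L = 20 + 0.73 × (59 − 20) = 48.47 → 48%

(30, 64, 48)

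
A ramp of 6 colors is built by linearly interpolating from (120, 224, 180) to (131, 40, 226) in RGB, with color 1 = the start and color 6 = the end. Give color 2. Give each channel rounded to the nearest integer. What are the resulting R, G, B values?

With 6 swatches and endpoints inclusive, swatch 2 sits at t = (2 − 1)/(6 − 1) = 1/5 ≈ 0.2.
R = 120 + 0.2 × (131 − 120) = 122.2 → 122
G = 224 + 0.2 × (40 − 224) = 187.2 → 187
B = 180 + 0.2 × (226 − 180) = 189.2 → 189

(122, 187, 189)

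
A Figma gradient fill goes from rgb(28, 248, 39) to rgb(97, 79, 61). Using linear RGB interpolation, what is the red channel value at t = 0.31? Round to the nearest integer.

R = 28 + 0.31 × (97 − 28) = 49.39 → 49

49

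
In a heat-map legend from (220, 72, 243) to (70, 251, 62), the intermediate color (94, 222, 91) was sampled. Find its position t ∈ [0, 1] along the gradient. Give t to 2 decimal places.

0.84

Invert the lerp on the B channel (largest span, 181): t = (91 − 243) / (62 − 243) = -152/-181 = 0.83978.
Check on R: (94 − 220)/(70 − 220) = 0.84 ✓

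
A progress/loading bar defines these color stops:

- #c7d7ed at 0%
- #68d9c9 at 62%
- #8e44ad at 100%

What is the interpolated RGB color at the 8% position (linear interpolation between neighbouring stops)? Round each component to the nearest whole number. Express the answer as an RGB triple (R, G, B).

8% lies between the 0% and 62% stops, so the local fraction is t = (8 − 0)/(62 − 0) = 8/62 ≈ 0.129.
#c7d7ed → (199, 215, 237); #68d9c9 → (104, 217, 201).
R = 199 + 0.129 × (104 − 199) = 186.745 → 187
G = 215 + 0.129 × (217 − 215) = 215.258 → 215
B = 237 + 0.129 × (201 − 237) = 232.356 → 232

(187, 215, 232)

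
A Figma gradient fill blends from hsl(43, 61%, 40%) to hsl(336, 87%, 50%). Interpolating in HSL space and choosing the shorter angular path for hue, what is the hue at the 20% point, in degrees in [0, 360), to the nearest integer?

30

Hue: 336 − 43 = 293°, but |293| > 180 so the shorter arc goes the other way: Δh = 293 − 360 = -67°.
H = 43 + 0.2 × (-67) = 29.6 → 30°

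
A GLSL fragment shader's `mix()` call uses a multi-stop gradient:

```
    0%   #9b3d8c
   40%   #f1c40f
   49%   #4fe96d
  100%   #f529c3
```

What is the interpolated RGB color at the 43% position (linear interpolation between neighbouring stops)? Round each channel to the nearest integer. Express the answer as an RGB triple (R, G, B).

43% lies between the 40% and 49% stops, so the local fraction is t = (43 − 40)/(49 − 40) = 3/9 ≈ 0.3333.
#f1c40f → (241, 196, 15); #4fe96d → (79, 233, 109).
R = 241 + 0.3333 × (79 − 241) = 187.005 → 187
G = 196 + 0.3333 × (233 − 196) = 208.332 → 208
B = 15 + 0.3333 × (109 − 15) = 46.33 → 46

(187, 208, 46)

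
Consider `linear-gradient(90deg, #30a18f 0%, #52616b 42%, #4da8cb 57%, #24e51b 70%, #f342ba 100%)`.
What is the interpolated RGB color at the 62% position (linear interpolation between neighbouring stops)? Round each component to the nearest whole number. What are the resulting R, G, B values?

(61, 191, 135)

62% lies between the 57% and 70% stops, so the local fraction is t = (62 − 57)/(70 − 57) = 5/13 ≈ 0.3846.
#4da8cb → (77, 168, 203); #24e51b → (36, 229, 27).
R = 77 + 0.3846 × (36 − 77) = 61.231 → 61
G = 168 + 0.3846 × (229 − 168) = 191.461 → 191
B = 203 + 0.3846 × (27 − 203) = 135.31 → 135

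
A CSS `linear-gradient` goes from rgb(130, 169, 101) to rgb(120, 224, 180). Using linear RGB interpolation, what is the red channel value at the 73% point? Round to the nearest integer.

R = 130 + 0.73 × (120 − 130) = 122.7 → 123

123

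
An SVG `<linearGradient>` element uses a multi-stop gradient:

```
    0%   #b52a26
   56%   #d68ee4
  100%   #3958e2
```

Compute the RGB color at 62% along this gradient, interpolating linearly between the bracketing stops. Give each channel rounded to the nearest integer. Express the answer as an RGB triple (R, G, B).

(193, 135, 228)

62% lies between the 56% and 100% stops, so the local fraction is t = (62 − 56)/(100 − 56) = 6/44 ≈ 0.1364.
#d68ee4 → (214, 142, 228); #3958e2 → (57, 88, 226).
R = 214 + 0.1364 × (57 − 214) = 192.585 → 193
G = 142 + 0.1364 × (88 − 142) = 134.634 → 135
B = 228 + 0.1364 × (226 − 228) = 227.727 → 228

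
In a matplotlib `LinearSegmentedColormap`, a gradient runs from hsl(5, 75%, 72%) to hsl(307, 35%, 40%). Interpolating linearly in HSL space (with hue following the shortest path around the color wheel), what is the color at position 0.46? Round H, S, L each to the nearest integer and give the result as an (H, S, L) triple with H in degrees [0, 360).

Hue: 307 − 5 = 302°, but |302| > 180 so the shorter arc goes the other way: Δh = 302 − 360 = -58°.
H = 5 + 0.46 × (-58) = -21.68 → -22 → -22 mod 360 = 338°
S = 75 + 0.46 × (35 − 75) = 56.6 → 57%
L = 72 + 0.46 × (40 − 72) = 57.28 → 57%

(338, 57, 57)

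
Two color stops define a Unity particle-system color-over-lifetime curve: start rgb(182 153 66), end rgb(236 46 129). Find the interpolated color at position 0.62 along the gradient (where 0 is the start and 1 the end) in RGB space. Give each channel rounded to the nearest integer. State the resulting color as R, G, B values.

(215, 87, 105)

R = 182 + 0.62 × (236 − 182) = 182 + 0.62 × 54 = 215.48 → 215
G = 153 + 0.62 × (46 − 153) = 153 + 0.62 × -107 = 86.66 → 87
B = 66 + 0.62 × (129 − 66) = 66 + 0.62 × 63 = 105.06 → 105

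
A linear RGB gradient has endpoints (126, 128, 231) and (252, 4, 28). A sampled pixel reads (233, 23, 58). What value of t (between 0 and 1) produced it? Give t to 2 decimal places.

Invert the lerp on the B channel (largest span, 203): t = (58 − 231) / (28 − 231) = -173/-203 = 0.85222.
Check on R: (233 − 126)/(252 − 126) = 0.8492 ✓

0.85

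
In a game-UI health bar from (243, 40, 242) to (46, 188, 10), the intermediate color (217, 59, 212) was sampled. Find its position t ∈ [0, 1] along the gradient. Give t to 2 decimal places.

Invert the lerp on the B channel (largest span, 232): t = (212 − 242) / (10 − 242) = -30/-232 = 0.12931.
Check on R: (217 − 243)/(46 − 243) = 0.132 ✓

0.13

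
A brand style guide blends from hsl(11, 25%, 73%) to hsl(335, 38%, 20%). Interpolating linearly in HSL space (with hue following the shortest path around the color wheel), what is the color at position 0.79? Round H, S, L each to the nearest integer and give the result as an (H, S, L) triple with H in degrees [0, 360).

Hue: 335 − 11 = 324°, but |324| > 180 so the shorter arc goes the other way: Δh = 324 − 360 = -36°.
H = 11 + 0.79 × (-36) = -17.44 → -17 → -17 mod 360 = 343°
S = 25 + 0.79 × (38 − 25) = 35.27 → 35%
L = 73 + 0.79 × (20 − 73) = 31.13 → 31%

(343, 35, 31)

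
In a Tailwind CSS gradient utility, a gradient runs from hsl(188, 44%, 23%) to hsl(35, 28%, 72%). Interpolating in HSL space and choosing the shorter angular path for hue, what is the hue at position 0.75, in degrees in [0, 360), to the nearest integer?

73

Hue arc: Δh = 35 − 188 = -153° (|Δh| ≤ 180, already the shorter path).
H = 188 + 0.75 × (-153) = 73.25 → 73°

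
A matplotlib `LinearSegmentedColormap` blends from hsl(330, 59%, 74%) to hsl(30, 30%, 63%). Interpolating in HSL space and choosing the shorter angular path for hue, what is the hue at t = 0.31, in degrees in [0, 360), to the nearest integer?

349

Hue: 30 − 330 = -300°, but |-300| > 180 so the shorter arc goes the other way: Δh = -300 + 360 = 60°.
H = 330 + 0.31 × (60) = 348.6 → 349°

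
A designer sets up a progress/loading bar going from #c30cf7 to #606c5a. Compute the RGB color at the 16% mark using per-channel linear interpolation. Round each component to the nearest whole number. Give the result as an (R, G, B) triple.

(179, 27, 222)

#c30cf7 → (195, 12, 247); #606c5a → (96, 108, 90).
16% corresponds to t = 0.16.
R = 195 + 0.16 × (96 − 195) = 195 + 0.16 × -99 = 179.16 → 179
G = 12 + 0.16 × (108 − 12) = 12 + 0.16 × 96 = 27.36 → 27
B = 247 + 0.16 × (90 − 247) = 247 + 0.16 × -157 = 221.88 → 222
So the blended color is (179, 27, 222), about #b31bde.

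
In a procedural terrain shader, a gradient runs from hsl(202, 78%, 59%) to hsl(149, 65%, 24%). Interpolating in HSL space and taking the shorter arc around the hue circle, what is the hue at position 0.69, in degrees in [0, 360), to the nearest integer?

Hue arc: Δh = 149 − 202 = -53° (|Δh| ≤ 180, already the shorter path).
H = 202 + 0.69 × (-53) = 165.43 → 165°

165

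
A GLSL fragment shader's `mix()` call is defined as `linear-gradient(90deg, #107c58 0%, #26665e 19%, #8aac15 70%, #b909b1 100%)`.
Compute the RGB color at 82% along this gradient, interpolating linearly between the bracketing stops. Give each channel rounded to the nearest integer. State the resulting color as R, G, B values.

(157, 107, 83)

82% lies between the 70% and 100% stops, so the local fraction is t = (82 − 70)/(100 − 70) = 12/30 ≈ 0.4.
#8aac15 → (138, 172, 21); #b909b1 → (185, 9, 177).
R = 138 + 0.4 × (185 − 138) = 156.8 → 157
G = 172 + 0.4 × (9 − 172) = 106.8 → 107
B = 21 + 0.4 × (177 − 21) = 83.4 → 83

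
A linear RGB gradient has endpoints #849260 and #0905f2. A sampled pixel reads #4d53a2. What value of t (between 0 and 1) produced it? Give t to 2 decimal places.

Invert the lerp on the B channel (largest span, 146): t = (162 − 96) / (242 − 96) = 66/146 = 0.45205.
Check on R: (77 − 132)/(9 − 132) = 0.4472 ✓

0.45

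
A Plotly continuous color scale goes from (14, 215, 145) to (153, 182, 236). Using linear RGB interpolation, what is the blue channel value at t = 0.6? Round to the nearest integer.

B = 145 + 0.6 × (236 − 145) = 199.6 → 200

200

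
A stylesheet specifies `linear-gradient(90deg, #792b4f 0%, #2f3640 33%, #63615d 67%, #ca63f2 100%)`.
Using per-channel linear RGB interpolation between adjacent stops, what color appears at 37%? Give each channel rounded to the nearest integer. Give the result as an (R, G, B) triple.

(53, 59, 67)

37% lies between the 33% and 67% stops, so the local fraction is t = (37 − 33)/(67 − 33) = 4/34 ≈ 0.1176.
#2f3640 → (47, 54, 64); #63615d → (99, 97, 93).
R = 47 + 0.1176 × (99 − 47) = 53.115 → 53
G = 54 + 0.1176 × (97 − 54) = 59.057 → 59
B = 64 + 0.1176 × (93 − 64) = 67.41 → 67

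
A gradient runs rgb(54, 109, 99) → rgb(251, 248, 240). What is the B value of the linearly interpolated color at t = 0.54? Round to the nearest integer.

B = 99 + 0.54 × (240 − 99) = 175.14 → 175

175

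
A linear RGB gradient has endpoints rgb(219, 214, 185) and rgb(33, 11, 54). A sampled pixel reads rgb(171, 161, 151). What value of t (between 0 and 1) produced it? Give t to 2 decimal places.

0.26

Invert the lerp on the G channel (largest span, 203): t = (161 − 214) / (11 − 214) = -53/-203 = 0.26108.
Check on R: (171 − 219)/(33 − 219) = 0.2581 ✓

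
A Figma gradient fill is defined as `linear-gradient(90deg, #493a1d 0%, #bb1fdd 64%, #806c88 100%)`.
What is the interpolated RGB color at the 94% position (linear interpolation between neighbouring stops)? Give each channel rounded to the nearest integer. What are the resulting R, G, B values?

94% lies between the 64% and 100% stops, so the local fraction is t = (94 − 64)/(100 − 64) = 30/36 ≈ 0.8333.
#bb1fdd → (187, 31, 221); #806c88 → (128, 108, 136).
R = 187 + 0.8333 × (128 − 187) = 137.835 → 138
G = 31 + 0.8333 × (108 − 31) = 95.164 → 95
B = 221 + 0.8333 × (136 − 221) = 150.169 → 150

(138, 95, 150)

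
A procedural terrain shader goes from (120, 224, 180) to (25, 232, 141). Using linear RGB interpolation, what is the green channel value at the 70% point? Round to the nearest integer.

230

G = 224 + 0.7 × (232 − 224) = 229.6 → 230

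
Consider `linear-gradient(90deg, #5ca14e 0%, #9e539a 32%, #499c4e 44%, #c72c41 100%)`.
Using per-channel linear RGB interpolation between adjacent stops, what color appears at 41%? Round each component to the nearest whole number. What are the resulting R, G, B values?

(94, 138, 97)

41% lies between the 32% and 44% stops, so the local fraction is t = (41 − 32)/(44 − 32) = 9/12 ≈ 0.75.
#9e539a → (158, 83, 154); #499c4e → (73, 156, 78).
R = 158 + 0.75 × (73 − 158) = 94.25 → 94
G = 83 + 0.75 × (156 − 83) = 137.75 → 138
B = 154 + 0.75 × (78 − 154) = 97 → 97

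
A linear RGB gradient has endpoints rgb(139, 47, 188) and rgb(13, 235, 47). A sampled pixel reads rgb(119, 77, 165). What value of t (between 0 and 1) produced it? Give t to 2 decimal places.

Invert the lerp on the G channel (largest span, 188): t = (77 − 47) / (235 − 47) = 30/188 = 0.15957.
Check on R: (119 − 139)/(13 − 139) = 0.1587 ✓

0.16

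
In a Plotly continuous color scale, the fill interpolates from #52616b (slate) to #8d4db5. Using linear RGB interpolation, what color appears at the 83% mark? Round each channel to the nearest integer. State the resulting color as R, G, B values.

#52616b → (82, 97, 107); #8d4db5 → (141, 77, 181).
83% corresponds to t = 0.83.
R = 82 + 0.83 × (141 − 82) = 82 + 0.83 × 59 = 130.97 → 131
G = 97 + 0.83 × (77 − 97) = 97 + 0.83 × -20 = 80.4 → 80
B = 107 + 0.83 × (181 − 107) = 107 + 0.83 × 74 = 168.42 → 168
So the blended color is (131, 80, 168), about #8350a8.

(131, 80, 168)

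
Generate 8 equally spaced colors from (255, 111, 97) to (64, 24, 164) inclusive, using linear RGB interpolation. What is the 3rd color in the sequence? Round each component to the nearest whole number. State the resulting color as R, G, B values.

With 8 swatches and endpoints inclusive, swatch 3 sits at t = (3 − 1)/(8 − 1) = 2/7 ≈ 0.2857.
R = 255 + 0.2857 × (64 − 255) = 200.431 → 200
G = 111 + 0.2857 × (24 − 111) = 86.144 → 86
B = 97 + 0.2857 × (164 − 97) = 116.142 → 116

(200, 86, 116)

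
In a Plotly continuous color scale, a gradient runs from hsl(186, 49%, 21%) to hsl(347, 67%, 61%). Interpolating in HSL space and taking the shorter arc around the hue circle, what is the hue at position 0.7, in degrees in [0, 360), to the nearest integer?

299

Hue arc: Δh = 347 − 186 = 161° (|Δh| ≤ 180, already the shorter path).
H = 186 + 0.7 × (161) = 298.7 → 299°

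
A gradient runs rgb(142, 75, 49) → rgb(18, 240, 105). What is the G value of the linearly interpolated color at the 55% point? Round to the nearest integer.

G = 75 + 0.55 × (240 − 75) = 165.75 → 166

166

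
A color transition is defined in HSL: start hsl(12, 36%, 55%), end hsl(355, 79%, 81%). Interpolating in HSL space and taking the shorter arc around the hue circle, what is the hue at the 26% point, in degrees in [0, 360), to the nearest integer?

8

Hue: 355 − 12 = 343°, but |343| > 180 so the shorter arc goes the other way: Δh = 343 − 360 = -17°.
H = 12 + 0.26 × (-17) = 7.58 → 8°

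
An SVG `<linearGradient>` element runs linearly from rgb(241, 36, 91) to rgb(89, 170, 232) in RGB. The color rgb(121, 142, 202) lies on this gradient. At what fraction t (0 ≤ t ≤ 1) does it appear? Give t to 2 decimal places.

0.79

Invert the lerp on the R channel (largest span, 152): t = (121 − 241) / (89 − 241) = -120/-152 = 0.78947.
Check on G: (142 − 36)/(170 − 36) = 0.791 ✓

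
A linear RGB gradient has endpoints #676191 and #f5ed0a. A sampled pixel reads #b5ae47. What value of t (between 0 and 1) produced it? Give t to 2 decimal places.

0.55

Invert the lerp on the R channel (largest span, 142): t = (181 − 103) / (245 − 103) = 78/142 = 0.5493.
Check on G: (174 − 97)/(237 − 97) = 0.55 ✓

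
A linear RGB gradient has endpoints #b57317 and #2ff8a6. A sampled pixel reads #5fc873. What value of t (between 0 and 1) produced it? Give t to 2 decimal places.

0.64

Invert the lerp on the B channel (largest span, 143): t = (115 − 23) / (166 − 23) = 92/143 = 0.64336.
Check on R: (95 − 181)/(47 − 181) = 0.6418 ✓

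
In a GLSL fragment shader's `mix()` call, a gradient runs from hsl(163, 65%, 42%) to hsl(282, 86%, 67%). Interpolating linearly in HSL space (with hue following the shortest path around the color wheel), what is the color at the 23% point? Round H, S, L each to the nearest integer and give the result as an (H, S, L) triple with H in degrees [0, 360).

(190, 70, 48)

Hue arc: Δh = 282 − 163 = 119° (|Δh| ≤ 180, already the shorter path).
H = 163 + 0.23 × (119) = 190.37 → 190°
S = 65 + 0.23 × (86 − 65) = 69.83 → 70%
L = 42 + 0.23 × (67 − 42) = 47.75 → 48%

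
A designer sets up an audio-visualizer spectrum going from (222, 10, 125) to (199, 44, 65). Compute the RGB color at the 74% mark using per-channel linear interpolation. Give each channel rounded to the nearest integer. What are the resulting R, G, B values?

(205, 35, 81)

74% corresponds to t = 0.74.
R = 222 + 0.74 × (199 − 222) = 222 + 0.74 × -23 = 204.98 → 205
G = 10 + 0.74 × (44 − 10) = 10 + 0.74 × 34 = 35.16 → 35
B = 125 + 0.74 × (65 − 125) = 125 + 0.74 × -60 = 80.6 → 81
So the blended color is (205, 35, 81), about #cd2351.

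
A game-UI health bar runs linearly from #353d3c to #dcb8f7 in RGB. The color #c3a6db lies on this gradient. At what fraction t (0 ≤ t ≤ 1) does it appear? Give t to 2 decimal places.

0.85

Invert the lerp on the B channel (largest span, 187): t = (219 − 60) / (247 − 60) = 159/187 = 0.85027.
Check on R: (195 − 53)/(220 − 53) = 0.8503 ✓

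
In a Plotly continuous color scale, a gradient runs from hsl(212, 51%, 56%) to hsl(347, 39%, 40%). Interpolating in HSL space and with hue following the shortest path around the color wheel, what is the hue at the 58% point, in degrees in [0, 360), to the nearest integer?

290

Hue arc: Δh = 347 − 212 = 135° (|Δh| ≤ 180, already the shorter path).
H = 212 + 0.58 × (135) = 290.3 → 290°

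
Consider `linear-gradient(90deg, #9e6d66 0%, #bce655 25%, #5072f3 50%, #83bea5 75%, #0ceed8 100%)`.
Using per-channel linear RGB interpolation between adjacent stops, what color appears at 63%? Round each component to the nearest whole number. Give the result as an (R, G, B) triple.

63% lies between the 50% and 75% stops, so the local fraction is t = (63 − 50)/(75 − 50) = 13/25 ≈ 0.52.
#5072f3 → (80, 114, 243); #83bea5 → (131, 190, 165).
R = 80 + 0.52 × (131 − 80) = 106.52 → 107
G = 114 + 0.52 × (190 − 114) = 153.52 → 154
B = 243 + 0.52 × (165 − 243) = 202.44 → 202

(107, 154, 202)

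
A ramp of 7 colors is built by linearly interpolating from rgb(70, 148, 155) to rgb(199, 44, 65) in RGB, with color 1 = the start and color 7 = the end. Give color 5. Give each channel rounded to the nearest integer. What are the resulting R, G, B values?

(156, 79, 95)

With 7 swatches and endpoints inclusive, swatch 5 sits at t = (5 − 1)/(7 − 1) = 4/6 ≈ 0.6667.
R = 70 + 0.6667 × (199 − 70) = 156.004 → 156
G = 148 + 0.6667 × (44 − 148) = 78.663 → 79
B = 155 + 0.6667 × (65 − 155) = 94.997 → 95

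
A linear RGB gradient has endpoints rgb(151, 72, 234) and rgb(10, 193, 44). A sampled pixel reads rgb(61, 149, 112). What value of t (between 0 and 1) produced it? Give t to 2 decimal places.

0.64

Invert the lerp on the B channel (largest span, 190): t = (112 − 234) / (44 − 234) = -122/-190 = 0.64211.
Check on R: (61 − 151)/(10 − 151) = 0.6383 ✓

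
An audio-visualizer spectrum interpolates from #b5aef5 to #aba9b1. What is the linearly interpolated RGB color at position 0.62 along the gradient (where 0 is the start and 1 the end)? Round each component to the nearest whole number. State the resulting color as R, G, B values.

#b5aef5 → (181, 174, 245); #aba9b1 → (171, 169, 177).
R = 181 + 0.62 × (171 − 181) = 181 + 0.62 × -10 = 174.8 → 175
G = 174 + 0.62 × (169 − 174) = 174 + 0.62 × -5 = 170.9 → 171
B = 245 + 0.62 × (177 − 245) = 245 + 0.62 × -68 = 202.84 → 203

(175, 171, 203)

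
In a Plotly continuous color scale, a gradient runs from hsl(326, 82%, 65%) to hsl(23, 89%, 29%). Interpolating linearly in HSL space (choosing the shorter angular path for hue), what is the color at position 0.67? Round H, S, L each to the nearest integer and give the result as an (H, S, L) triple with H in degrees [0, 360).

Hue: 23 − 326 = -303°, but |-303| > 180 so the shorter arc goes the other way: Δh = -303 + 360 = 57°.
H = 326 + 0.67 × (57) = 364.19 → 364 → 364 mod 360 = 4°
S = 82 + 0.67 × (89 − 82) = 86.69 → 87%
L = 65 + 0.67 × (29 − 65) = 40.88 → 41%

(4, 87, 41)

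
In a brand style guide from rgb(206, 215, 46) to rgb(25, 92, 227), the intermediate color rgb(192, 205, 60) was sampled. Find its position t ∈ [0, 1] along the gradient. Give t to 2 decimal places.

Invert the lerp on the R channel (largest span, 181): t = (192 − 206) / (25 − 206) = -14/-181 = 0.077348.
Check on G: (205 − 215)/(92 − 215) = 0.0813 ✓

0.08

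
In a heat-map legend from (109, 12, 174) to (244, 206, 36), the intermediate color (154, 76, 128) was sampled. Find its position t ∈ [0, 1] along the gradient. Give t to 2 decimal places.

Invert the lerp on the G channel (largest span, 194): t = (76 − 12) / (206 − 12) = 64/194 = 0.3299.
Check on R: (154 − 109)/(244 − 109) = 0.3333 ✓

0.33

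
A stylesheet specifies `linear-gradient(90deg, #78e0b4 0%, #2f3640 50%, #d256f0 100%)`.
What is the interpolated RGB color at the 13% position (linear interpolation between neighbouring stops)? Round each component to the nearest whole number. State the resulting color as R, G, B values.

13% lies between the 0% and 50% stops, so the local fraction is t = (13 − 0)/(50 − 0) = 13/50 ≈ 0.26.
#78e0b4 → (120, 224, 180); #2f3640 → (47, 54, 64).
R = 120 + 0.26 × (47 − 120) = 101.02 → 101
G = 224 + 0.26 × (54 − 224) = 179.8 → 180
B = 180 + 0.26 × (64 − 180) = 149.84 → 150

(101, 180, 150)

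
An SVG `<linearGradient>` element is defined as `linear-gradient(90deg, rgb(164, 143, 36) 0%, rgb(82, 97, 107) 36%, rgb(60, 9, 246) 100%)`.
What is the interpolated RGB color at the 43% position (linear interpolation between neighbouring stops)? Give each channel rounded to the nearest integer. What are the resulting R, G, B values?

43% lies between the 36% and 100% stops, so the local fraction is t = (43 − 36)/(100 − 36) = 7/64 ≈ 0.1094.
R = 82 + 0.1094 × (60 − 82) = 79.593 → 80
G = 97 + 0.1094 × (9 − 97) = 87.373 → 87
B = 107 + 0.1094 × (246 − 107) = 122.207 → 122

(80, 87, 122)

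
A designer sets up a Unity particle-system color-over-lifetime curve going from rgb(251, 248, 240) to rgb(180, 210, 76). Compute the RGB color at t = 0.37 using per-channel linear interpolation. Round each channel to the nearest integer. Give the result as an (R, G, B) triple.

(225, 234, 179)

R = 251 + 0.37 × (180 − 251) = 251 + 0.37 × -71 = 224.73 → 225
G = 248 + 0.37 × (210 − 248) = 248 + 0.37 × -38 = 233.94 → 234
B = 240 + 0.37 × (76 − 240) = 240 + 0.37 × -164 = 179.32 → 179
So the blended color is (225, 234, 179), about #e1eab3.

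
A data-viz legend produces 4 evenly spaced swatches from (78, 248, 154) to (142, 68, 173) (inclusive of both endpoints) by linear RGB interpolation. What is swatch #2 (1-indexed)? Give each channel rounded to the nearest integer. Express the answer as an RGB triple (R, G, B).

(99, 188, 160)

With 4 swatches and endpoints inclusive, swatch 2 sits at t = (2 − 1)/(4 − 1) = 1/3 ≈ 0.3333.
R = 78 + 0.3333 × (142 − 78) = 99.331 → 99
G = 248 + 0.3333 × (68 − 248) = 188.006 → 188
B = 154 + 0.3333 × (173 − 154) = 160.333 → 160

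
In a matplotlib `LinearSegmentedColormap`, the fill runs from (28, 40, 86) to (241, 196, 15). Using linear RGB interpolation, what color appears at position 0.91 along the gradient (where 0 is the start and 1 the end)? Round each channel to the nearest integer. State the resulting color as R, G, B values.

R = 28 + 0.91 × (241 − 28) = 28 + 0.91 × 213 = 221.83 → 222
G = 40 + 0.91 × (196 − 40) = 40 + 0.91 × 156 = 181.96 → 182
B = 86 + 0.91 × (15 − 86) = 86 + 0.91 × -71 = 21.39 → 21

(222, 182, 21)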